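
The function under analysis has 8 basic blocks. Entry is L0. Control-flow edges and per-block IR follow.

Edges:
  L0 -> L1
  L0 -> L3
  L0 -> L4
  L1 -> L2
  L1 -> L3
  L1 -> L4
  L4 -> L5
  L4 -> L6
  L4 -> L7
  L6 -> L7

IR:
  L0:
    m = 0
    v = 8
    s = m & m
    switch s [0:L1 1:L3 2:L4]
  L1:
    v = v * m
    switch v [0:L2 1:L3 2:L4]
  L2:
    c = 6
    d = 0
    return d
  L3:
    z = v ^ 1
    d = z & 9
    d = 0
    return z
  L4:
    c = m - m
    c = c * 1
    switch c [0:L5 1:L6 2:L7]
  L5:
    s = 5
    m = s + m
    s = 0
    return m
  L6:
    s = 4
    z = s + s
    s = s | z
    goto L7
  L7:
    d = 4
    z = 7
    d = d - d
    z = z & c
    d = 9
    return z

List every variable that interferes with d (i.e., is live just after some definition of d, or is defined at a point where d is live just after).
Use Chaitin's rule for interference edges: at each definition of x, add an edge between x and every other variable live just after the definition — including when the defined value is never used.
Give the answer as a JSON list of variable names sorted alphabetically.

Block summaries:
  L0: {m,s,v} / ∅
  L1: {v} / {m,v}
  L2: {c,d} / ∅
  L3: {d,z} / {v}
  L4: {c} / {m}
  L5: {m,s} / {m}
  L6: {s,z} / ∅
  L7: {d,z} / {c}

Liveness:
  live L0: ∅→{m,v}
  live L1: {m,v}→{m,v}
  live L2: ∅→∅
  live L3: {v}→∅
  live L4: {m}→{c,m}
  live L5: {m}→∅
  live L6: {c}→{c}
  live L7: {c}→∅

Conflict graph:
  c↔{d,m,s,z}
  d↔{c,z}
  m↔{c,s,v}
  s↔{c,m,v,z}
  v↔{m,s}
  z↔{c,d,s}

N(d) = ["c", "z"]

Answer: ["c", "z"]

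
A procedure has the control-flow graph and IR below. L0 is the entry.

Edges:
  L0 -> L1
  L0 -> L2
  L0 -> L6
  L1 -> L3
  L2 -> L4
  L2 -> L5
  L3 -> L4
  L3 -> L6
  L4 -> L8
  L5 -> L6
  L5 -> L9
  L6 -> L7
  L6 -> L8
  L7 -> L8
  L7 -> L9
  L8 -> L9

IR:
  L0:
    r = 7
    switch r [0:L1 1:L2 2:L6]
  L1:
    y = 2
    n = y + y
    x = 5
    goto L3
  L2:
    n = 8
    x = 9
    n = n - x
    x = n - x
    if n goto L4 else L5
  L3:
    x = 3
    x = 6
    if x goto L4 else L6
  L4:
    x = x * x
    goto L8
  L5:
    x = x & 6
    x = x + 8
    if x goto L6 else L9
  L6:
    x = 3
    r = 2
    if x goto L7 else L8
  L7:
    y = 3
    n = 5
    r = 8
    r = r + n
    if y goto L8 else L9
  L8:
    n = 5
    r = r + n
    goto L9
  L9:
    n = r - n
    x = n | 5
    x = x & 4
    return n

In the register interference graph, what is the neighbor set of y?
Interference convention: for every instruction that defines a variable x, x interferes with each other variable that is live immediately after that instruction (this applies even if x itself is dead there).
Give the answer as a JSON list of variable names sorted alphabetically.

Answer: ["n", "r"]

Working:
Per-block:
  L0 def {r} use ∅
  L1 def {n,x,y} use ∅
  L2 def {n,x} use ∅
  L3 def {x} use ∅
  L4 def {x} use {x}
  L5 def {x} use {x}
  L6 def {r,x} use ∅
  L7 def {n,r,y} use ∅
  L8 def {n,r} use {r}
  L9 def {n,x} use {n,r}

Backward fixpoint:
  L0: in=∅ out={r}
  L1: in={r} out={r}
  L2: in={r} out={n,r,x}
  L3: in={r} out={r,x}
  L4: in={r,x} out={r}
  L5: in={n,r,x} out={n,r}
  L6: in=∅ out={r}
  L7: in=∅ out={n,r}
  L8: in={r} out={n,r}
  L9: in={n,r} out=∅

Interference:
  n↔{r,x,y}
  r↔{n,x,y}
  x↔{n,r}
  y↔{n,r}

N(y) = ["n", "r"]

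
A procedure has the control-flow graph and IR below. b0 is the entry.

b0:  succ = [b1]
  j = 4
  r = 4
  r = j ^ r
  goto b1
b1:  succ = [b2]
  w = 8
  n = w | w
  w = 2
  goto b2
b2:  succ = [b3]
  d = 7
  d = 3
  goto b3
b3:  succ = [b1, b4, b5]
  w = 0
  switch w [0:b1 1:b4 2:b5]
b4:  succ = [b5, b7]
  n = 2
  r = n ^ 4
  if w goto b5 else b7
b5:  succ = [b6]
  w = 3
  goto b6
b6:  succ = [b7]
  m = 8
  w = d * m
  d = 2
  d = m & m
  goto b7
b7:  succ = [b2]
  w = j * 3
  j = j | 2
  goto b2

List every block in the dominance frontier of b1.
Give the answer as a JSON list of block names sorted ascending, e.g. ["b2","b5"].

Answer: ["b1"]

Analysis:
idom tree: b1←b0 b2←b1 b3←b2 b4←b3 b5←b3 b6←b5 b7←b3
Dom∩ at merges:
  b1: preds {b0,b3}: {b0} ∩ {b0,b1,b2,b3} = {b0}; idom=b0
  b2: preds {b1,b7}: {b0,b1} ∩ {b0,b1,b2,b3,b7} = {b0,b1}; idom=b1
  b5: preds {b3,b4}: {b0,b1,b2,b3} ∩ {b0,b1,b2,b3,b4} = {b0,b1,b2,b3}; idom=b3
  b7: preds {b4,b6}: {b0,b1,b2,b3,b4} ∩ {b0,b1,b2,b3,b5,b6} = {b0,b1,b2,b3}; idom=b3

DF walk-up:
  join b1 pred b0: · stop@b0
  join b1 pred b3: b3→b2→b1 stop@b0
  join b2 pred b1: · stop@b1
  join b2 pred b7: b7→b3→b2 stop@b1
  join b5 pred b3: · stop@b3
  join b5 pred b4: b4 stop@b3
  join b7 pred b4: b4 stop@b3
  join b7 pred b6: b6→b5 stop@b3
  b0 → ∅
  b1 → {b1}
  b2 → {b1,b2}
  b3 → {b1,b2}
  b4 → {b5,b7}
  b5 → {b7}
  b6 → {b7}
  b7 → {b2}

DF(b1) = ["b1"]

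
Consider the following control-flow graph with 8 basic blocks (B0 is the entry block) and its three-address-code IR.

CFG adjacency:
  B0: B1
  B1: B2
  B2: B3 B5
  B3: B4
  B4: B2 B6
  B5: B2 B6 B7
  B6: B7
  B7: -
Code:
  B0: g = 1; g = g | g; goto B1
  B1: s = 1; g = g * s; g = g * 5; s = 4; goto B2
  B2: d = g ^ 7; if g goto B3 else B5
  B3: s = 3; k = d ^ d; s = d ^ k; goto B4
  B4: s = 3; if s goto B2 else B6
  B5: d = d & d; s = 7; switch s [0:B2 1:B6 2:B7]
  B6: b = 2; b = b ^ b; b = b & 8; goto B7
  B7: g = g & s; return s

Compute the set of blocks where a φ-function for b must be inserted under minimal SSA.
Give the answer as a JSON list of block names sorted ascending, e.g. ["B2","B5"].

Answer: ["B7"]

Analysis:
idom tree: B1←B0 B2←B1 B3←B2 B4←B3 B5←B2 B6←B2 B7←B2
Dom∩ at merges:
  B2: preds {B1,B4,B5}: {B0,B1} ∩ {B0,B1,B2,B3,B4} ∩ {B0,B1,B2,B5} = {B0,B1}; idom=B1
  B6: preds {B4,B5}: {B0,B1,B2,B3,B4} ∩ {B0,B1,B2,B5} = {B0,B1,B2}; idom=B2
  B7: preds {B5,B6}: {B0,B1,B2,B5} ∩ {B0,B1,B2,B6} = {B0,B1,B2}; idom=B2

DF derivation:
  join B2 pred B1: · stop@B1
  join B2 pred B4: B4→B3→B2 stop@B1
  join B2 pred B5: B5→B2 stop@B1
  join B6 pred B4: B4→B3 stop@B2
  join B6 pred B5: B5 stop@B2
  join B7 pred B5: B5 stop@B2
  join B7 pred B6: B6 stop@B2
  B0 → ∅
  B1 → ∅
  B2 → {B2}
  B3 → {B2,B6}
  B4 → {B2,B6}
  B5 → {B2,B6,B7}
  B6 → {B7}
  B7 → ∅

φ for b: defs {B6}
  DF⁺ = {B7}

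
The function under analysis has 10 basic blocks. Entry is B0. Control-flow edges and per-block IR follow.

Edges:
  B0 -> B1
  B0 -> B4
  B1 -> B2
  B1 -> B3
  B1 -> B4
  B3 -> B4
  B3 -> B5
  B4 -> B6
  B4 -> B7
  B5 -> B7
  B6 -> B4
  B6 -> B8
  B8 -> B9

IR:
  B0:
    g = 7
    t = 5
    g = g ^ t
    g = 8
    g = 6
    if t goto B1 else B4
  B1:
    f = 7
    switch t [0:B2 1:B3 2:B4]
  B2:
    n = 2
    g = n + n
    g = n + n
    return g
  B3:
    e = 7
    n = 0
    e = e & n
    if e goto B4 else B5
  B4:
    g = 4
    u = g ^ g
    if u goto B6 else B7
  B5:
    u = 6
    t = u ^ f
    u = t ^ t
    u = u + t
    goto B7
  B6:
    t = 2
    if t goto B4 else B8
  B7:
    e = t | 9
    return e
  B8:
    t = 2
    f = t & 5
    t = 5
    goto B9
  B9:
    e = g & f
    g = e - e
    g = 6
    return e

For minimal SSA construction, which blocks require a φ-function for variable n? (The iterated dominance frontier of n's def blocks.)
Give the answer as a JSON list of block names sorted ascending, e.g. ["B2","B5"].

idom tree: B1←B0 B2←B1 B3←B1 B4←B0 B5←B3 B6←B4 B7←B0 B8←B6 B9←B8
Dom∩ at merges:
  B4: preds {B0,B1,B3,B6}: {B0} ∩ {B0,B1} ∩ {B0,B1,B3} ∩ {B0,B4,B6} = {B0}; idom=B0
  B7: preds {B4,B5}: {B0,B4} ∩ {B0,B1,B3,B5} = {B0}; idom=B0

DF walk-up:
  B4←B0: walk · to B0
  B4←B1: walk B1 to B0
  B4←B3: walk B3→B1 to B0
  B4←B6: walk B6→B4 to B0
  B7←B4: walk B4 to B0
  B7←B5: walk B5→B3→B1 to B0
  B0 → ∅
  B1 → {B4,B7}
  B2 → ∅
  B3 → {B4,B7}
  B4 → {B4,B7}
  B5 → {B7}
  B6 → {B4}
  B7 → ∅
  B8 → ∅
  B9 → ∅

φ for n: defs {B2,B3}
  DF⁺ = {B4,B7}

Answer: ["B4", "B7"]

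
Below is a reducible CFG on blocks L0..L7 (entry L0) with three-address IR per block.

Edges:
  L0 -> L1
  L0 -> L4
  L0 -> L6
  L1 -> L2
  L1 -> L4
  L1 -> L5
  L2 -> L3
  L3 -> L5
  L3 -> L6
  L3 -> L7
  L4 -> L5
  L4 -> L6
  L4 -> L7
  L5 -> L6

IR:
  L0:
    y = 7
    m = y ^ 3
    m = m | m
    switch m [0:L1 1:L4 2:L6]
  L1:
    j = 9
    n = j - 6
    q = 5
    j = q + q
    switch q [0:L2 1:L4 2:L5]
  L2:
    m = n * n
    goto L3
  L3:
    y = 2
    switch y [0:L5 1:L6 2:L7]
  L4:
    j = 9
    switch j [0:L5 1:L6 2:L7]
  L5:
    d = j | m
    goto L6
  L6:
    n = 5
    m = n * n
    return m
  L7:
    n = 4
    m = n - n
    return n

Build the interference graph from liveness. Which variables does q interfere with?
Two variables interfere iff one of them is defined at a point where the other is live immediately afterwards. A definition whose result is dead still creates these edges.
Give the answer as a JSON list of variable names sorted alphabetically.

Answer: ["j", "m", "n"]

Working:
def/use:
  L0 def {m,y} use ∅
  L1 def {j,n,q} use ∅
  L2 def {m} use {n}
  L3 def {y} use ∅
  L4 def {j} use ∅
  L5 def {d} use {j,m}
  L6 def {m,n} use ∅
  L7 def {m,n} use ∅

Liveness:
  L0: in=∅ out={m}
  L1: in={m} out={j,m,n}
  L2: in={j,n} out={j,m}
  L3: in={j,m} out={j,m}
  L4: in={m} out={j,m}
  L5: in={j,m} out=∅
  L6: in=∅ out=∅
  L7: in=∅ out=∅

Conflict graph:
  d↔∅
  j↔{m,n,q,y}
  m↔{j,n,q,y}
  n↔{j,m,q}
  q↔{j,m,n}
  y↔{j,m}

N(q) = ["j", "m", "n"]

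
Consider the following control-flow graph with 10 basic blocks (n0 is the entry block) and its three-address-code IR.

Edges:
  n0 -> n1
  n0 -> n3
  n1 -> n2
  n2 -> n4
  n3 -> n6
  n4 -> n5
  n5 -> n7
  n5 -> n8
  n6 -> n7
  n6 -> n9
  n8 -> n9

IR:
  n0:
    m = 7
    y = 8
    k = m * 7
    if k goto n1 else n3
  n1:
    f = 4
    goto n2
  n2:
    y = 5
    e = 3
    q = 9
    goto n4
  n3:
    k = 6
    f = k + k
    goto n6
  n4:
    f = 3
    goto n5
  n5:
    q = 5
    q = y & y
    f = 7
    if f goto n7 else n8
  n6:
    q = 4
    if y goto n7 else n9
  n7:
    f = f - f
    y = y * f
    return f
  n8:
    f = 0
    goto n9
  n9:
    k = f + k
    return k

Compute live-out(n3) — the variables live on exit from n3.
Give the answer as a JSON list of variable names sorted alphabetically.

Block summaries:
  n0: def={k,m,y} ue=∅
  n1: def={f} ue=∅
  n2: def={e,q,y} ue=∅
  n3: def={f,k} ue=∅
  n4: def={f} ue=∅
  n5: def={f,q} ue={y}
  n6: def={q} ue={y}
  n7: def={f,y} ue={f,y}
  n8: def={f} ue=∅
  n9: def={k} ue={f,k}

Live sets:
  live n0: ∅→{k,y}
  live n1: {k}→{k}
  live n2: {k}→{k,y}
  live n3: {y}→{f,k,y}
  live n4: {k,y}→{k,y}
  live n5: {k,y}→{f,k,y}
  live n6: {f,k,y}→{f,k,y}
  live n7: {f,y}→∅
  live n8: {k}→{f,k}
  live n9: {f,k}→∅

live-out(n3) = ["f", "k", "y"]

Answer: ["f", "k", "y"]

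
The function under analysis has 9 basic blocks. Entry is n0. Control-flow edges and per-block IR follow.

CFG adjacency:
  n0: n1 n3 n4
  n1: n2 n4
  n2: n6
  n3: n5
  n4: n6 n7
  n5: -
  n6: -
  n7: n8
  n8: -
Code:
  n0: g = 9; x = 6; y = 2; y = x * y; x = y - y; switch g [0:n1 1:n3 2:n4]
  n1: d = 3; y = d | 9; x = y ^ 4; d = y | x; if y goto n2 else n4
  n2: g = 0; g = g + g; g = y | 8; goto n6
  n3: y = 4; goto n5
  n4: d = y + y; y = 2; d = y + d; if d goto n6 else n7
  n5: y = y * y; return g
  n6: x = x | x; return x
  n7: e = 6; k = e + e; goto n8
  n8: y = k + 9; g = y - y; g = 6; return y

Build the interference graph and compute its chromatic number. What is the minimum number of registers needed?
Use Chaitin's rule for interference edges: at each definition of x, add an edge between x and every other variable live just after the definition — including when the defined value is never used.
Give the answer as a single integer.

Block summaries:
  n0: {g,x,y} / ∅
  n1: {d,x,y} / ∅
  n2: {g} / {y}
  n3: {y} / ∅
  n4: {d,y} / {y}
  n5: {y} / {g,y}
  n6: {x} / {x}
  n7: {e,k} / ∅
  n8: {g,y} / {k}

Liveness:
  n0 li=∅ lo={g,x,y}
  n1 li=∅ lo={x,y}
  n2 li={x,y} lo={x}
  n3 li={g} lo={g,y}
  n4 li={x,y} lo={x}
  n5 li={g,y} lo=∅
  n6 li={x} lo=∅
  n7 li=∅ lo={k}
  n8 li={k} lo=∅

Interfere edges:
  d↔{x,y}
  e↔∅
  g↔{x,y}
  k↔∅
  x↔{d,g,y}
  y↔{d,g,x}

Registers:
  lower bound: {d,x,y} mutually conflict ⇒ χ ≥ 3
  3-colouring: r0={e,k,x}  r1={y}  r2={d,g}
  χ = 3

Answer: 3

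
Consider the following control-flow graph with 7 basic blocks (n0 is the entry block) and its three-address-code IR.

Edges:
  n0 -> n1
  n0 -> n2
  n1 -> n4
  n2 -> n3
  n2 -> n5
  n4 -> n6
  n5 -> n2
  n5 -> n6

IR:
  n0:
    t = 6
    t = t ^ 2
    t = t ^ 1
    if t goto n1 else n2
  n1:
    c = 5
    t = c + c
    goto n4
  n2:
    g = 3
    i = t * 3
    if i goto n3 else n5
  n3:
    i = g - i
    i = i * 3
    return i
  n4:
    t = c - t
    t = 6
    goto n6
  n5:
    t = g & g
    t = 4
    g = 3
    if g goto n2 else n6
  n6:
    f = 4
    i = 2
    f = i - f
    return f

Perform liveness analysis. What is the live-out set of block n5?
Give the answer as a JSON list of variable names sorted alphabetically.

Answer: ["t"]

Working:
Block summaries:
  n0: def={t} ue=∅
  n1: def={c,t} ue=∅
  n2: def={g,i} ue={t}
  n3: def={i} ue={g,i}
  n4: def={t} ue={c,t}
  n5: def={g,t} ue={g}
  n6: def={f,i} ue=∅

Live sets:
  live n0: ∅→{t}
  live n1: ∅→{c,t}
  live n2: {t}→{g,i}
  live n3: {g,i}→∅
  live n4: {c,t}→∅
  live n5: {g}→{t}
  live n6: ∅→∅

live-out(n5) = ["t"]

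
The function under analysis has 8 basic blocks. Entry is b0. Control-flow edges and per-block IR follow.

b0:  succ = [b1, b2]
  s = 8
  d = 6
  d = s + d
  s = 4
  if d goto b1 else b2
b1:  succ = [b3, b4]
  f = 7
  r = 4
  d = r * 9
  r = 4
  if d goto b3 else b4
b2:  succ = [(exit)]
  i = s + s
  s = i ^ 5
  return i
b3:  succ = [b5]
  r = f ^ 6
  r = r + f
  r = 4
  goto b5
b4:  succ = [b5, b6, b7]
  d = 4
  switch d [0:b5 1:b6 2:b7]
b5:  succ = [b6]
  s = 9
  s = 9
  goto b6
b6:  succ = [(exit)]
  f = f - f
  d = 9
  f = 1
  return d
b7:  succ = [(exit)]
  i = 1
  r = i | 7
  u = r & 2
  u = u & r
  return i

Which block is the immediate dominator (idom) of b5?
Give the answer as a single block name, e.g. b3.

Answer: b1

Derivation:
idom tree: b1←b0 b2←b0 b3←b1 b4←b1 b5←b1 b6←b1 b7←b4
Dom at joins:
  b5: preds {b3,b4}: {b0,b1,b3} ∩ {b0,b1,b4} = {b0,b1}; idom=b1
  b6: preds {b4,b5}: {b0,b1,b4} ∩ {b0,b1,b5} = {b0,b1}; idom=b1

idom(b5) = b1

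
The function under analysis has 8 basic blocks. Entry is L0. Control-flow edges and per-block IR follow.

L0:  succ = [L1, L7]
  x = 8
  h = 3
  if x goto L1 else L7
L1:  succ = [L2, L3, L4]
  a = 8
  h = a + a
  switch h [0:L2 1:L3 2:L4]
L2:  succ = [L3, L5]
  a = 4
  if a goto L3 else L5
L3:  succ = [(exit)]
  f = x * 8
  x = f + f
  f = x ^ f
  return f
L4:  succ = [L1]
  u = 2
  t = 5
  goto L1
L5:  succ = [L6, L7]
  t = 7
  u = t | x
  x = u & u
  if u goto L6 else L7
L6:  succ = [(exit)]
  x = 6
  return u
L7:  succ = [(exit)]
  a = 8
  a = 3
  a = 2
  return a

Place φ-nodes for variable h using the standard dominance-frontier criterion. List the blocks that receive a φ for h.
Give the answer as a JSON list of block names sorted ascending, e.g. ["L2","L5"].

Answer: ["L1", "L7"]

Working:
idom tree: L1←L0 L2←L1 L3←L1 L4←L1 L5←L2 L6←L5 L7←L0
Join-block Dom:
  L1: preds {L0,L4}: {L0} ∩ {L0,L1,L4} = {L0}; idom=L0
  L3: preds {L1,L2}: {L0,L1} ∩ {L0,L1,L2} = {L0,L1}; idom=L1
  L7: preds {L0,L5}: {L0} ∩ {L0,L1,L2,L5} = {L0}; idom=L0

Frontier:
  L1←L0: walk · to L0
  L1←L4: walk L4→L1 to L0
  L3←L1: walk · to L1
  L3←L2: walk L2 to L1
  L7←L0: walk · to L0
  L7←L5: walk L5→L2→L1 to L0
  DF(L0)=∅
  DF(L1)={L1,L7}
  DF(L2)={L3,L7}
  DF(L3)=∅
  DF(L4)={L1}
  DF(L5)={L7}
  DF(L6)=∅
  DF(L7)=∅

φ for h: defs {L0,L1}
  DF⁺ = {L1,L7}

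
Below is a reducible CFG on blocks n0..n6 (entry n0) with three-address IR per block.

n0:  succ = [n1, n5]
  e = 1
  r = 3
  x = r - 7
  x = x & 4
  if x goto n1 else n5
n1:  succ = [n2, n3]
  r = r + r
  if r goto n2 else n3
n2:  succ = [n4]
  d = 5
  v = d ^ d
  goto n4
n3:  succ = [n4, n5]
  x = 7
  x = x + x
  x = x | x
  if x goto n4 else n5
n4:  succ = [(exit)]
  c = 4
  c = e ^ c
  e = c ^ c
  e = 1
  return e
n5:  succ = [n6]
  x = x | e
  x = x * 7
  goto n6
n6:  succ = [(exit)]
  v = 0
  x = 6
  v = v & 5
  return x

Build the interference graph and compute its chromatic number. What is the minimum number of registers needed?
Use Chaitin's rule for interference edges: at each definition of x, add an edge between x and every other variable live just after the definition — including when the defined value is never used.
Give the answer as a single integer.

Answer: 3

Derivation:
Per-block:
  n0 def {e,r,x} use ∅
  n1 def {r} use {r}
  n2 def {d,v} use ∅
  n3 def {x} use ∅
  n4 def {c,e} use {e}
  n5 def {x} use {e,x}
  n6 def {v,x} use ∅

Live sets:
  live n0: ∅→{e,r,x}
  live n1: {e,r}→{e}
  live n2: {e}→{e}
  live n3: {e}→{e,x}
  live n4: {e}→∅
  live n5: {e,x}→∅
  live n6: ∅→∅

Conflict graph:
  c↔{e}
  d↔{e}
  e↔{c,d,r,v,x}
  r↔{e,x}
  v↔{e,x}
  x↔{e,r,v}

Registers:
  lower bound: {e,r,x} mutually conflict ⇒ χ ≥ 3
  3-colouring: R0={e}  R1={c,d,x}  R2={r,v}
  χ = 3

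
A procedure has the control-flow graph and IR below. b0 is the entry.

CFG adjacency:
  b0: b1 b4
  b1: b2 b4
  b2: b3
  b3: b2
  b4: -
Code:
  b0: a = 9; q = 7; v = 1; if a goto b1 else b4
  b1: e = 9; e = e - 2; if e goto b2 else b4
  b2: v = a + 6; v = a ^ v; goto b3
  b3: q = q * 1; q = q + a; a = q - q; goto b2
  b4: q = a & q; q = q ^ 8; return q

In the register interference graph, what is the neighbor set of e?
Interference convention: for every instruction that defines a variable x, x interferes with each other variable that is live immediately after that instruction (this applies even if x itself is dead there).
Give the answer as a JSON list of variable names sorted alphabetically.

Answer: ["a", "q"]

Analysis:
Per-block:
  b0 def {a,q,v} use ∅
  b1 def {e} use ∅
  b2 def {v} use {a}
  b3 def {a,q} use {a,q}
  b4 def {q} use {a,q}

Backward fixpoint:
  b0 li=∅ lo={a,q}
  b1 li={a,q} lo={a,q}
  b2 li={a,q} lo={a,q}
  b3 li={a,q} lo={a,q}
  b4 li={a,q} lo=∅

Interfere edges:
  a: {e,q,v}
  e: {a,q}
  q: {a,e,v}
  v: {a,q}

N(e) = ["a", "q"]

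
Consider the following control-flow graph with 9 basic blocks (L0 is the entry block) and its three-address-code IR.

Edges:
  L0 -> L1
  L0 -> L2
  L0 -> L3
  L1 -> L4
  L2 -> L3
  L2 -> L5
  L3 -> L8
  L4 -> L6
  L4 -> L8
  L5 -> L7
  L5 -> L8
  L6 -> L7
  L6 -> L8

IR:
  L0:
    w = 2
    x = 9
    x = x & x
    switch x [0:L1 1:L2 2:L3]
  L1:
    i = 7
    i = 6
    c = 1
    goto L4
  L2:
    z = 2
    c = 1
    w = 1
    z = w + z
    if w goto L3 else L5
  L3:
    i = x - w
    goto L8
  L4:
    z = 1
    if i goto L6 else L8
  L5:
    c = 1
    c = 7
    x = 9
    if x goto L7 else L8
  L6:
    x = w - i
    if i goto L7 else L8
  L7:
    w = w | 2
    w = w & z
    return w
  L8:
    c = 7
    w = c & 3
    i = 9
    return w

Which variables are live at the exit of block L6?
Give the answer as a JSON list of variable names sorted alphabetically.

Answer: ["w", "z"]

Derivation:
Per-block:
  L0: {w,x} / ∅
  L1: {c,i} / ∅
  L2: {c,w,z} / ∅
  L3: {i} / {w,x}
  L4: {z} / {i}
  L5: {c,x} / ∅
  L6: {x} / {i,w}
  L7: {w} / {w,z}
  L8: {c,i,w} / ∅

Backward fixpoint:
  L0: in=∅ out={w,x}
  L1: in={w} out={i,w}
  L2: in={x} out={w,x,z}
  L3: in={w,x} out=∅
  L4: in={i,w} out={i,w,z}
  L5: in={w,z} out={w,z}
  L6: in={i,w,z} out={w,z}
  L7: in={w,z} out=∅
  L8: in=∅ out=∅

live-out(L6) = ["w", "z"]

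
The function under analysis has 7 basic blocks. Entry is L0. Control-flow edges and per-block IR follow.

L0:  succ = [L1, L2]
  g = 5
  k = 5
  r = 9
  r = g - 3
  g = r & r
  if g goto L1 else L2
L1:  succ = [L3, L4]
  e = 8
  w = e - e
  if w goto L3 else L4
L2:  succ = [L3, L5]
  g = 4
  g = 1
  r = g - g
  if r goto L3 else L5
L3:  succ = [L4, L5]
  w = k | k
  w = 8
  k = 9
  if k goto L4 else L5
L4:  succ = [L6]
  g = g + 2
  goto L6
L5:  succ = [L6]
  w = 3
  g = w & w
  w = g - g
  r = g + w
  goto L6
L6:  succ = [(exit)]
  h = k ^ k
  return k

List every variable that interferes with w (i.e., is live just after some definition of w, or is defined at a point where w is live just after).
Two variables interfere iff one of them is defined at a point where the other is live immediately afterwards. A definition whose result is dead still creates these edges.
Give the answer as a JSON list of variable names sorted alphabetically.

Block summaries:
  L0: def={g,k,r} ue=∅
  L1: def={e,w} ue=∅
  L2: def={g,r} ue=∅
  L3: def={k,w} ue={k}
  L4: def={g} ue={g}
  L5: def={g,r,w} ue=∅
  L6: def={h} ue={k}

Backward fixpoint:
  L0 li=∅ lo={g,k}
  L1 li={g,k} lo={g,k}
  L2 li={k} lo={g,k}
  L3 li={g,k} lo={g,k}
  L4 li={g,k} lo={k}
  L5 li={k} lo={k}
  L6 li={k} lo=∅

Interference:
  e — {g,k}
  g — {e,k,r,w}
  h — {k}
  k — {e,g,h,r,w}
  r — {g,k}
  w — {g,k}

N(w) = ["g", "k"]

Answer: ["g", "k"]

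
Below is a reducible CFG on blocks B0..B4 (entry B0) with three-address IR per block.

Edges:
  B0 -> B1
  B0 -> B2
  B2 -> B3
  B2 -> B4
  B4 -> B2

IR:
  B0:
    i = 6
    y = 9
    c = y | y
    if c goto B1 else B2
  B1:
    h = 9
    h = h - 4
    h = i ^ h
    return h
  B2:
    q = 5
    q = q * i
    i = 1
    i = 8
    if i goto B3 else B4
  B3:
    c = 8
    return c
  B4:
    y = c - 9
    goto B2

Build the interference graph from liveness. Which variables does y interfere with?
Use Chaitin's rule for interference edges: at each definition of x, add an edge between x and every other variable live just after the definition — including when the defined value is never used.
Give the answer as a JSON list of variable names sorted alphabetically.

Answer: ["c", "i"]

Working:
Per-block:
  B0: def={c,i,y} ue=∅
  B1: def={h} ue={i}
  B2: def={i,q} ue={i}
  B3: def={c} ue=∅
  B4: def={y} ue={c}

Liveness:
  live B0: ∅→{c,i}
  live B1: {i}→∅
  live B2: {c,i}→{c,i}
  live B3: ∅→∅
  live B4: {c,i}→{c,i}

Conflict graph:
  c: {i,q,y}
  h: {i}
  i: {c,h,q,y}
  q: {c,i}
  y: {c,i}

N(y) = ["c", "i"]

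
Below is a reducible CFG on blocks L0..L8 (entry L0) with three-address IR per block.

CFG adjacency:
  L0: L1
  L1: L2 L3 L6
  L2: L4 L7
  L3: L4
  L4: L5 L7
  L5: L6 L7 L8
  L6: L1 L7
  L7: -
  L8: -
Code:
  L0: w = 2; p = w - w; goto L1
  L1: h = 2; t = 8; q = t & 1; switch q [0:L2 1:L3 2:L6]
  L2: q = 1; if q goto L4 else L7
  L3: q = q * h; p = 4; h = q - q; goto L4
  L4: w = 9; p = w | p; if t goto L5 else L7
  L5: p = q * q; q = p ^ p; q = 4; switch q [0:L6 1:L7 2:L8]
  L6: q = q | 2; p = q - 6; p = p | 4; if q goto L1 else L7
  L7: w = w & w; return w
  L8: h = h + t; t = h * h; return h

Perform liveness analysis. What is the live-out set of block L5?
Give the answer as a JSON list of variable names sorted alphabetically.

Answer: ["h", "q", "t", "w"]

Derivation:
Block summaries:
  L0: {p,w} / ∅
  L1: {h,q,t} / ∅
  L2: {q} / ∅
  L3: {h,p,q} / {h,q}
  L4: {p,w} / {p,t}
  L5: {p,q} / {q}
  L6: {p,q} / {q}
  L7: {w} / {w}
  L8: {h,t} / {h,t}

Liveness:
  L0: in=∅ out={p,w}
  L1: in={p,w} out={h,p,q,t,w}
  L2: in={h,p,t,w} out={h,p,q,t,w}
  L3: in={h,q,t} out={h,p,q,t}
  L4: in={h,p,q,t} out={h,q,t,w}
  L5: in={h,q,t,w} out={h,q,t,w}
  L6: in={q,w} out={p,w}
  L7: in={w} out=∅
  L8: in={h,t} out=∅

live-out(L5) = ["h", "q", "t", "w"]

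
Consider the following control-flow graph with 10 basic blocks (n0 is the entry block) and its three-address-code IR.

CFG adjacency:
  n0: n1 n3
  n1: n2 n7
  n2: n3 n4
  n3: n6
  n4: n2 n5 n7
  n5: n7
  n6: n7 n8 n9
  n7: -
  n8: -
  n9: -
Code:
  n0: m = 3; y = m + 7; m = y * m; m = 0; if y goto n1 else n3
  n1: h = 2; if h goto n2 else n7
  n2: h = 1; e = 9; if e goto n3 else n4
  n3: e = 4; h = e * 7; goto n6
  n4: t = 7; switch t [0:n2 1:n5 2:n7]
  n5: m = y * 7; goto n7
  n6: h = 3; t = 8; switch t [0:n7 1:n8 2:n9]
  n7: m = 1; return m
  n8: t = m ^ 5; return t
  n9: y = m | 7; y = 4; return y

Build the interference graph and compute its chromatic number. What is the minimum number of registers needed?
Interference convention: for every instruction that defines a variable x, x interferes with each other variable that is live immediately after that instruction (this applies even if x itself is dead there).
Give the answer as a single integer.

Block summaries:
  n0: {m,y} / ∅
  n1: {h} / ∅
  n2: {e,h} / ∅
  n3: {e,h} / ∅
  n4: {t} / ∅
  n5: {m} / {y}
  n6: {h,t} / ∅
  n7: {m} / ∅
  n8: {t} / {m}
  n9: {y} / {m}

Backward fixpoint:
  live n0: ∅→{m,y}
  live n1: {m,y}→{m,y}
  live n2: {m,y}→{m,y}
  live n3: {m}→{m}
  live n4: {m,y}→{m,y}
  live n5: {y}→∅
  live n6: {m}→{m}
  live n7: ∅→∅
  live n8: {m}→∅
  live n9: {m}→∅

Conflict graph:
  e: {m,y}
  h: {m,y}
  m: {e,h,t,y}
  t: {m,y}
  y: {e,h,m,t}

Registers:
  lower bound: {e,m,y} mutually conflict ⇒ χ ≥ 3
  3-colouring: R0={m}  R1={y}  R2={e,h,t}
  χ = 3

Answer: 3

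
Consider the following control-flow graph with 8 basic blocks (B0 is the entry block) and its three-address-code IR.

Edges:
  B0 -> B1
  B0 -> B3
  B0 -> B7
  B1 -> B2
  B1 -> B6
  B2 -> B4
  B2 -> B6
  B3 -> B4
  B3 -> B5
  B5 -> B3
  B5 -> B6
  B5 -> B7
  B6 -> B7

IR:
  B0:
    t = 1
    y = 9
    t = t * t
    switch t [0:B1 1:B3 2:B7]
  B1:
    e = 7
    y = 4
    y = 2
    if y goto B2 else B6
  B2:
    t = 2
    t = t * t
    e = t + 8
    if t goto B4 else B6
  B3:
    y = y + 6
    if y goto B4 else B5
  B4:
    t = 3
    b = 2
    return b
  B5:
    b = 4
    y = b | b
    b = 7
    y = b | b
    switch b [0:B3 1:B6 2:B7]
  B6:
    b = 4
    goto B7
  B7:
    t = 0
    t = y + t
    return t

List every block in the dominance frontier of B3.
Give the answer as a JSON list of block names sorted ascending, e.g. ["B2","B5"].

idom tree: B1←B0 B2←B1 B3←B0 B4←B0 B5←B3 B6←B0 B7←B0
Join-block Dom:
  B3: preds {B0,B5}: {B0} ∩ {B0,B3,B5} = {B0}; idom=B0
  B4: preds {B2,B3}: {B0,B1,B2} ∩ {B0,B3} = {B0}; idom=B0
  B6: preds {B1,B2,B5}: {B0,B1} ∩ {B0,B1,B2} ∩ {B0,B3,B5} = {B0}; idom=B0
  B7: preds {B0,B5,B6}: {B0} ∩ {B0,B3,B5} ∩ {B0,B6} = {B0}; idom=B0

Frontier:
  join B3 pred B0: · stop@B0
  join B3 pred B5: B5→B3 stop@B0
  join B4 pred B2: B2→B1 stop@B0
  join B4 pred B3: B3 stop@B0
  join B6 pred B1: B1 stop@B0
  join B6 pred B2: B2→B1 stop@B0
  join B6 pred B5: B5→B3 stop@B0
  join B7 pred B0: · stop@B0
  join B7 pred B5: B5→B3 stop@B0
  join B7 pred B6: B6 stop@B0
  DF(B0)=∅
  DF(B1)={B4,B6}
  DF(B2)={B4,B6}
  DF(B3)={B3,B4,B6,B7}
  DF(B4)=∅
  DF(B5)={B3,B6,B7}
  DF(B6)={B7}
  DF(B7)=∅

DF(B3) = ["B3", "B4", "B6", "B7"]

Answer: ["B3", "B4", "B6", "B7"]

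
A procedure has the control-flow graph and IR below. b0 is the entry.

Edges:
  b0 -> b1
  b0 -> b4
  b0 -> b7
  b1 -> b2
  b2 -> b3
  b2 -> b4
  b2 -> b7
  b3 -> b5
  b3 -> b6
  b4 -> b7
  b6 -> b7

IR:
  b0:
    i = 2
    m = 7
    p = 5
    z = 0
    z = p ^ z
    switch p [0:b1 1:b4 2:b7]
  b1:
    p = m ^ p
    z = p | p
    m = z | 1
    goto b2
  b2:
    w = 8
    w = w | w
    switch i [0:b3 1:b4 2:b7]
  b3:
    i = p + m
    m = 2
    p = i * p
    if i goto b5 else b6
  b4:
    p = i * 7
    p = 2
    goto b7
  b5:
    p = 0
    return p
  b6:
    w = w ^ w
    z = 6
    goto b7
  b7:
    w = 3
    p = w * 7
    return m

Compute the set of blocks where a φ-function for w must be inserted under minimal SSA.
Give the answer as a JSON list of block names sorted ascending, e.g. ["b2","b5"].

Answer: ["b4", "b7"]

Working:
idom tree: b1←b0 b2←b1 b3←b2 b4←b0 b5←b3 b6←b3 b7←b0
Dom∩ at merges:
  b4: preds {b0,b2}: {b0} ∩ {b0,b1,b2} = {b0}; idom=b0
  b7: preds {b0,b2,b4,b6}: {b0} ∩ {b0,b1,b2} ∩ {b0,b4} ∩ {b0,b1,b2,b3,b6} = {b0}; idom=b0

DF walk-up:
  b4←b0: walk · to b0
  b4←b2: walk b2→b1 to b0
  b7←b0: walk · to b0
  b7←b2: walk b2→b1 to b0
  b7←b4: walk b4 to b0
  b7←b6: walk b6→b3→b2→b1 to b0
  DF(b0)=∅
  DF(b1)={b4,b7}
  DF(b2)={b4,b7}
  DF(b3)={b7}
  DF(b4)={b7}
  DF(b5)=∅
  DF(b6)={b7}
  DF(b7)=∅

φ for w: defs {b2,b6,b7}
  DF⁺ = {b4,b7}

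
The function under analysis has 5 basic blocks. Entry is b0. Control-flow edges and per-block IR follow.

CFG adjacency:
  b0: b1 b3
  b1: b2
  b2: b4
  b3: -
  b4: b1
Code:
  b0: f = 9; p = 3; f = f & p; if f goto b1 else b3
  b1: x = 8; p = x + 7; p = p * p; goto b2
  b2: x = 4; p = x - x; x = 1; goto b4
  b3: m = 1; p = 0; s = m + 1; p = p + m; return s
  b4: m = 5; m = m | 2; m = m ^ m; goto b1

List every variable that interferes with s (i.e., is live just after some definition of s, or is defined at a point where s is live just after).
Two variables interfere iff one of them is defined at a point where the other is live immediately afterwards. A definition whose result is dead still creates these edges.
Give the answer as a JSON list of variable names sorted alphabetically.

Answer: ["m", "p"]

Working:
def/use:
  b0: def={f,p} ue=∅
  b1: def={p,x} ue=∅
  b2: def={p,x} ue=∅
  b3: def={m,p,s} ue=∅
  b4: def={m} ue=∅

Live sets:
  live b0: ∅→∅
  live b1: ∅→∅
  live b2: ∅→∅
  live b3: ∅→∅
  live b4: ∅→∅

Interfere edges:
  f: {p}
  m: {p,s}
  p: {f,m,s}
  s: {m,p}
  x: ∅

N(s) = ["m", "p"]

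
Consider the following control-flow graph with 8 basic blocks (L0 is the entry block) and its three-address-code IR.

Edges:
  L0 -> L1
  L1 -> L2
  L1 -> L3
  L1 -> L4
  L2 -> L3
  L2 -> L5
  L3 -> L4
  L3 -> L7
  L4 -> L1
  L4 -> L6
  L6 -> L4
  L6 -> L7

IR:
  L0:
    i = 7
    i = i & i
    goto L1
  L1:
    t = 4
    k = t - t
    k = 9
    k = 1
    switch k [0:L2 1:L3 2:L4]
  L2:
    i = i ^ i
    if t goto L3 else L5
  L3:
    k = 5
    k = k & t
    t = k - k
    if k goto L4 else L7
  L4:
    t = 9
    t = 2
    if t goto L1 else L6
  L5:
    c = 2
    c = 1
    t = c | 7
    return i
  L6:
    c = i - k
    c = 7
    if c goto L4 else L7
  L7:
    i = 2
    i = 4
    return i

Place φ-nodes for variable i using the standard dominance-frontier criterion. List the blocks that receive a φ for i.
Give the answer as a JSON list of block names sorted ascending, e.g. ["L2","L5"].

Answer: ["L1", "L3", "L4", "L7"]

Working:
idom tree: L1←L0 L2←L1 L3←L1 L4←L1 L5←L2 L6←L4 L7←L1
Join-block Dom:
  L1: preds {L0,L4}: {L0} ∩ {L0,L1,L4} = {L0}; idom=L0
  L3: preds {L1,L2}: {L0,L1} ∩ {L0,L1,L2} = {L0,L1}; idom=L1
  L4: preds {L1,L3,L6}: {L0,L1} ∩ {L0,L1,L3} ∩ {L0,L1,L4,L6} = {L0,L1}; idom=L1
  L7: preds {L3,L6}: {L0,L1,L3} ∩ {L0,L1,L4,L6} = {L0,L1}; idom=L1

DF derivation:
  L1←L0: walk · to L0
  L1←L4: walk L4→L1 to L0
  L3←L1: walk · to L1
  L3←L2: walk L2 to L1
  L4←L1: walk · to L1
  L4←L3: walk L3 to L1
  L4←L6: walk L6→L4 to L1
  L7←L3: walk L3 to L1
  L7←L6: walk L6→L4 to L1
  L0: DF=∅
  L1: DF={L1}
  L2: DF={L3}
  L3: DF={L4,L7}
  L4: DF={L1,L4,L7}
  L5: DF=∅
  L6: DF={L4,L7}
  L7: DF=∅

φ for i: defs {L0,L2,L7}
  DF⁺ = {L1,L3,L4,L7}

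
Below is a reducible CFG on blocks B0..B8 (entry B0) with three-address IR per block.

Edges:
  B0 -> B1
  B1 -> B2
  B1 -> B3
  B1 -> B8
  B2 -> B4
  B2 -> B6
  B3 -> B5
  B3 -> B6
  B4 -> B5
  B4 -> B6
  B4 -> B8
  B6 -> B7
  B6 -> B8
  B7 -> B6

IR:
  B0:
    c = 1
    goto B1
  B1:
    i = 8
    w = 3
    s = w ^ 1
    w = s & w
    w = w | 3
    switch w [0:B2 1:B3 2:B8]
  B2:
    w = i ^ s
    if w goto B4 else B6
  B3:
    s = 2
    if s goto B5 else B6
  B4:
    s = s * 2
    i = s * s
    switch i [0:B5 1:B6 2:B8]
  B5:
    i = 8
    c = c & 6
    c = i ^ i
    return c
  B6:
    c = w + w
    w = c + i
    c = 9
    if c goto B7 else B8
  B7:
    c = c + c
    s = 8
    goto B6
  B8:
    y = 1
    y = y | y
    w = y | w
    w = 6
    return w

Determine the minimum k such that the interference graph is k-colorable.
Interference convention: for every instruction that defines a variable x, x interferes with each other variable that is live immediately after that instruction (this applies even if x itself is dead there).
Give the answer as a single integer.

Answer: 4

Working:
def/use:
  B0: def={c} ue=∅
  B1: def={i,s,w} ue=∅
  B2: def={w} ue={i,s}
  B3: def={s} ue=∅
  B4: def={i,s} ue={s}
  B5: def={c,i} ue={c}
  B6: def={c,w} ue={i,w}
  B7: def={c,s} ue={c}
  B8: def={w,y} ue={w}

Liveness:
  B0: in=∅ out={c}
  B1: in={c} out={c,i,s,w}
  B2: in={c,i,s} out={c,i,s,w}
  B3: in={c,i,w} out={c,i,w}
  B4: in={c,s,w} out={c,i,w}
  B5: in={c} out=∅
  B6: in={i,w} out={c,i,w}
  B7: in={c,i,w} out={i,w}
  B8: in={w} out=∅

Interference:
  c: {i,s,w}
  i: {c,s,w}
  s: {c,i,w}
  w: {c,i,s,y}
  y: {w}

Registers:
  clique {c,i,s,w} ⇒ need ≥ 4
  4-colouring: r0={w}  r1={c,y}  r2={i}  r3={s}
  χ = 4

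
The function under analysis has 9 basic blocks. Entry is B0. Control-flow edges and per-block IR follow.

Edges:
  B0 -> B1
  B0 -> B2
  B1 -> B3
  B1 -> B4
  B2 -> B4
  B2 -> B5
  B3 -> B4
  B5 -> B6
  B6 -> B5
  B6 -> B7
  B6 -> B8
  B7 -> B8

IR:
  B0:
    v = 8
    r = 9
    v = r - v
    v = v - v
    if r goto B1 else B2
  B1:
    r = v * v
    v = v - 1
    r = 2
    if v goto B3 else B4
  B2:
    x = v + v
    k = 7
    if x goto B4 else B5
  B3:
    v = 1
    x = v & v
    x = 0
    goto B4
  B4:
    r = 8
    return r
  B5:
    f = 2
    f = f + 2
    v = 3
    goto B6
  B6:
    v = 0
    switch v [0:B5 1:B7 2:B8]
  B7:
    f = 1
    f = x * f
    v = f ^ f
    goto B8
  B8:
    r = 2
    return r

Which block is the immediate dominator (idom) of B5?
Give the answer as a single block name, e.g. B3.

Answer: B2

Analysis:
idom tree: B1←B0 B2←B0 B3←B1 B4←B0 B5←B2 B6←B5 B7←B6 B8←B6
Dom at joins:
  B4: preds {B1,B2,B3}: {B0,B1} ∩ {B0,B2} ∩ {B0,B1,B3} = {B0}; idom=B0
  B5: preds {B2,B6}: {B0,B2} ∩ {B0,B2,B5,B6} = {B0,B2}; idom=B2
  B8: preds {B6,B7}: {B0,B2,B5,B6} ∩ {B0,B2,B5,B6,B7} = {B0,B2,B5,B6}; idom=B6

idom(B5) = B2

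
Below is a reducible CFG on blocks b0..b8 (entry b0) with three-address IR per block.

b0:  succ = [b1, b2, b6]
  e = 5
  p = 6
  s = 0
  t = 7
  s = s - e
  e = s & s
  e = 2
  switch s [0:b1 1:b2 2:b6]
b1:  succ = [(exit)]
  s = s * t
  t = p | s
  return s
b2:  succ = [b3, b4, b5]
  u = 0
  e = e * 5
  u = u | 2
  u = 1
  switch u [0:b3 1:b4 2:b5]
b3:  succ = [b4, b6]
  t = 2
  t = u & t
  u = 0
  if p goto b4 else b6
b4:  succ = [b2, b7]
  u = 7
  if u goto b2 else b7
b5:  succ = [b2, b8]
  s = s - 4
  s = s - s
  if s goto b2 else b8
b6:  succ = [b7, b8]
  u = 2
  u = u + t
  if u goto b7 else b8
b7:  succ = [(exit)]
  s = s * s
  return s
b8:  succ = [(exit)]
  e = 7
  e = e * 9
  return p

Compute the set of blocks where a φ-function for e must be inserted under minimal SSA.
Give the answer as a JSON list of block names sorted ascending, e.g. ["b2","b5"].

Answer: ["b2", "b6", "b7", "b8"]

Analysis:
idom tree: b1←b0 b2←b0 b3←b2 b4←b2 b5←b2 b6←b0 b7←b0 b8←b0
Join-block Dom:
  b2: preds {b0,b4,b5}: {b0} ∩ {b0,b2,b4} ∩ {b0,b2,b5} = {b0}; idom=b0
  b4: preds {b2,b3}: {b0,b2} ∩ {b0,b2,b3} = {b0,b2}; idom=b2
  b6: preds {b0,b3}: {b0} ∩ {b0,b2,b3} = {b0}; idom=b0
  b7: preds {b4,b6}: {b0,b2,b4} ∩ {b0,b6} = {b0}; idom=b0
  b8: preds {b5,b6}: {b0,b2,b5} ∩ {b0,b6} = {b0}; idom=b0

DF walk-up:
  b2←b0: walk · to b0
  b2←b4: walk b4→b2 to b0
  b2←b5: walk b5→b2 to b0
  b4←b2: walk · to b2
  b4←b3: walk b3 to b2
  b6←b0: walk · to b0
  b6←b3: walk b3→b2 to b0
  b7←b4: walk b4→b2 to b0
  b7←b6: walk b6 to b0
  b8←b5: walk b5→b2 to b0
  b8←b6: walk b6 to b0
  b0 → ∅
  b1 → ∅
  b2 → {b2,b6,b7,b8}
  b3 → {b4,b6}
  b4 → {b2,b7}
  b5 → {b2,b8}
  b6 → {b7,b8}
  b7 → ∅
  b8 → ∅

φ for e: defs {b0,b2,b8}
  DF⁺ = {b2,b6,b7,b8}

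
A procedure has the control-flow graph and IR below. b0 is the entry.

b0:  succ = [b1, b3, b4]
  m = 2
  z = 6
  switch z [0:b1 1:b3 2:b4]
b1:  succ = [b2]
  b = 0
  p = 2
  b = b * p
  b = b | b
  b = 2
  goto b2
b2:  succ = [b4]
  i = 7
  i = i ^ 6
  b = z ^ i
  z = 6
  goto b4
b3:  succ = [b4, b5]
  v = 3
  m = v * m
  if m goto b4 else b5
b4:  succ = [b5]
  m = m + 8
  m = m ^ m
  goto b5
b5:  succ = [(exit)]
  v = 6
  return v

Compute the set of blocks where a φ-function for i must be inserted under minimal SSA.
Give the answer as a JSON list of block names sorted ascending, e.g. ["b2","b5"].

idom tree: b1←b0 b2←b1 b3←b0 b4←b0 b5←b0
Dom at joins:
  b4: preds {b0,b2,b3}: {b0} ∩ {b0,b1,b2} ∩ {b0,b3} = {b0}; idom=b0
  b5: preds {b3,b4}: {b0,b3} ∩ {b0,b4} = {b0}; idom=b0

DF walk-up:
  b4←b0: walk · to b0
  b4←b2: walk b2→b1 to b0
  b4←b3: walk b3 to b0
  b5←b3: walk b3 to b0
  b5←b4: walk b4 to b0
  b0 → ∅
  b1 → {b4}
  b2 → {b4}
  b3 → {b4,b5}
  b4 → {b5}
  b5 → ∅

φ for i: defs {b2}
  DF⁺ = {b4,b5}

Answer: ["b4", "b5"]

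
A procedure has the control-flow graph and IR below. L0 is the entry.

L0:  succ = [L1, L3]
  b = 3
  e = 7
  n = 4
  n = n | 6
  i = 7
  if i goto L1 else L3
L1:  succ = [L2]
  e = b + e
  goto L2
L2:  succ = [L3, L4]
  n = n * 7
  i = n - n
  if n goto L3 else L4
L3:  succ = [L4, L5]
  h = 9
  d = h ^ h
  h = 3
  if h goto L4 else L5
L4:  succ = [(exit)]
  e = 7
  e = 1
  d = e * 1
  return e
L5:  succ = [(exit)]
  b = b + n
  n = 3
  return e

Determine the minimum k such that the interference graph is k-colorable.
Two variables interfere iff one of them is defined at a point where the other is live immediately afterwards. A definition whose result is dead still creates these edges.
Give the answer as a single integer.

def/use:
  L0 def {b,e,i,n} use ∅
  L1 def {e} use {b,e}
  L2 def {i,n} use {n}
  L3 def {d,h} use ∅
  L4 def {d,e} use ∅
  L5 def {b,n} use {b,e,n}

Backward fixpoint:
  L0: in=∅ out={b,e,n}
  L1: in={b,e,n} out={b,e,n}
  L2: in={b,e,n} out={b,e,n}
  L3: in={b,e,n} out={b,e,n}
  L4: in=∅ out=∅
  L5: in={b,e,n} out=∅

Interference:
  b — {d,e,h,i,n}
  d — {b,e,n}
  e — {b,d,h,i,n}
  h — {b,e,n}
  i — {b,e,n}
  n — {b,d,e,h,i}

Chromatic number:
  {b,d,e,n} pairwise interfere (4-clique) ⇒ χ ≥ 4
  4-colouring: r0={b}  r1={e}  r2={n}  r3={d,h,i}
  χ = 4

Answer: 4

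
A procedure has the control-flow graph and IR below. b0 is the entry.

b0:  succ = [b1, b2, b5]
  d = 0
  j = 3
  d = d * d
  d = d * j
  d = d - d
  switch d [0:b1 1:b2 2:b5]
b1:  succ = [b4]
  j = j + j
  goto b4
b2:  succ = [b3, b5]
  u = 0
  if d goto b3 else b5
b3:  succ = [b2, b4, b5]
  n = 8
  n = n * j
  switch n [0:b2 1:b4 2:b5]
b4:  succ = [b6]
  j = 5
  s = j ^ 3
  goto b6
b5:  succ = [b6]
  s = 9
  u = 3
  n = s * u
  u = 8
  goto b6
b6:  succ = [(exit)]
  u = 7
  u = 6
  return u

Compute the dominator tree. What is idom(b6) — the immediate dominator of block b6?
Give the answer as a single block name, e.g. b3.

idom tree: b1←b0 b2←b0 b3←b2 b4←b0 b5←b0 b6←b0
Join-block Dom:
  b2: preds {b0,b3}: {b0} ∩ {b0,b2,b3} = {b0}; idom=b0
  b4: preds {b1,b3}: {b0,b1} ∩ {b0,b2,b3} = {b0}; idom=b0
  b5: preds {b0,b2,b3}: {b0} ∩ {b0,b2} ∩ {b0,b2,b3} = {b0}; idom=b0
  b6: preds {b4,b5}: {b0,b4} ∩ {b0,b5} = {b0}; idom=b0

idom(b6) = b0

Answer: b0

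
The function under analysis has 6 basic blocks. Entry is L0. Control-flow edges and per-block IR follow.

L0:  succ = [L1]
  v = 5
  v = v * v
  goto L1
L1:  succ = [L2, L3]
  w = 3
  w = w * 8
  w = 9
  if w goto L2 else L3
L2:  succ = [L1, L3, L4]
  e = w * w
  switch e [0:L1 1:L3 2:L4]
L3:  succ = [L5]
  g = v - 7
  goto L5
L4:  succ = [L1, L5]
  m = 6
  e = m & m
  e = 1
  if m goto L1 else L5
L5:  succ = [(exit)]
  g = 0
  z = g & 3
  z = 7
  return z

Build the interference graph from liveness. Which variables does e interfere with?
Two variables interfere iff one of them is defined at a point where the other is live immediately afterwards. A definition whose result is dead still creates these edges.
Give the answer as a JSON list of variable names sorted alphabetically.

def/use:
  L0: {v} / ∅
  L1: {w} / ∅
  L2: {e} / {w}
  L3: {g} / {v}
  L4: {e,m} / ∅
  L5: {g,z} / ∅

Live sets:
  L0: in=∅ out={v}
  L1: in={v} out={v,w}
  L2: in={v,w} out={v}
  L3: in={v} out=∅
  L4: in={v} out={v}
  L5: in=∅ out=∅

Interference:
  e: {m,v}
  g: ∅
  m: {e,v}
  v: {e,m,w}
  w: {v}
  z: ∅

N(e) = ["m", "v"]

Answer: ["m", "v"]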